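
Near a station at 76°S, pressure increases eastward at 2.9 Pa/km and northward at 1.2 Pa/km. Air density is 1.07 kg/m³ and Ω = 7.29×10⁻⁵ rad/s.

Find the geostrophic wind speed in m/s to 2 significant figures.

21 m/s

Coriolis parameter at 76°S:
f = 2Ω sin φ = 2 × 7.29×10⁻⁵ × sin 76° = 1.41×10⁻⁴ s⁻¹
In the Southern Hemisphere f is negative: f = −1.41×10⁻⁴ s⁻¹.
Component geostrophic relations (x east, y north):
u_g = −(1/(fρ)) ∂P/∂y,  v_g = (1/(fρ)) ∂P/∂x
u_g = −(1.2×10⁻³)/(−1.41×10⁻⁴ × 1.07) = 7.93 m/s;  v_g = (2.9×10⁻³)/(−1.41×10⁻⁴ × 1.07) = −19.2 m/s
|V_g| = √(u_g² + v_g²) = 20.7 m/s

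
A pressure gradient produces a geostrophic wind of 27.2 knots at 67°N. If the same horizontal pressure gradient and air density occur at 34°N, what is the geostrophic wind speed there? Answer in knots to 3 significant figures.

With the same pressure gradient and density, V_g ∝ 1/f ∝ 1/sin φ.
V₂ = V₁ · sin φ₁ / sin φ₂ = 27.2 × sin 67° / sin 34°
V₂ = 27.2 × 0.9205/0.5592 = 44.8 knots

44.8 knots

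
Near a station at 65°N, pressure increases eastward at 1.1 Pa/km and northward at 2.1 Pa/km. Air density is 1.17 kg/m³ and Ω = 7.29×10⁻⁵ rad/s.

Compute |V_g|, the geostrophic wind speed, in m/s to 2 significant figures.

15 m/s

Coriolis parameter at 65°N:
f = 2Ω sin φ = 2 × 7.29×10⁻⁵ × sin 65° = 1.32×10⁻⁴ s⁻¹
Component geostrophic relations (x east, y north):
u_g = −(1/(fρ)) ∂P/∂y,  v_g = (1/(fρ)) ∂P/∂x
u_g = −(2.1×10⁻³)/(1.32×10⁻⁴ × 1.17) = −13.6 m/s;  v_g = (1.1×10⁻³)/(1.32×10⁻⁴ × 1.17) = 7.11 m/s
|V_g| = √(u_g² + v_g²) = 15.3 m/s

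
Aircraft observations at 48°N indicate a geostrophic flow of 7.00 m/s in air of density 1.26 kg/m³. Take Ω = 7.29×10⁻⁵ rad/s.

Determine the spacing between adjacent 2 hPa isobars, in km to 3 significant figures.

209 km

Coriolis parameter at 48°N:
f = 2Ω sin φ = 2 × 7.29×10⁻⁵ × sin 48° = 1.08×10⁻⁴ s⁻¹
Geostrophic balance rearranged: |∂P/∂n| = f ρ V_g
|∂P/∂n| = 1.08×10⁻⁴ × 1.26 × 7.00 = 9.56×10⁻⁴ Pa/m
Isobar spacing: Δn = ΔP/|∂P/∂n| = 200 Pa / 9.56×10⁻⁴ Pa/m = 209281 m ≈ 209 km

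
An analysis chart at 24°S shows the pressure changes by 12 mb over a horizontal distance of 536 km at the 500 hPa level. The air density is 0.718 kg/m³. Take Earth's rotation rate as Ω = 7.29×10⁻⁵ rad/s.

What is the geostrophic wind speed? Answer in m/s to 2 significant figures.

Coriolis parameter at 24°S:
f = 2Ω sin φ = 2 × 7.29×10⁻⁵ × sin 24° = 5.93×10⁻⁵ s⁻¹
Pressure gradient: |∂P/∂n| = 1200 Pa / 536000 m = 2.24×10⁻³ Pa/m
Geostrophic balance (pressure-gradient force = Coriolis force):
V_g = (1/(fρ)) |∂P/∂n| = 2.24×10⁻³ / (5.93×10⁻⁵ × 0.718) = 52.6 m/s

53 m/s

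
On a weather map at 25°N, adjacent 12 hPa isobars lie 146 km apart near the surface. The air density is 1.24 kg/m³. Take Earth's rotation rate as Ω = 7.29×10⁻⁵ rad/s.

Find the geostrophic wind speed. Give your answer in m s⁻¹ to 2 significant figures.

Coriolis parameter at 25°N:
f = 2Ω sin φ = 2 × 7.29×10⁻⁵ × sin 25° = 6.16×10⁻⁵ s⁻¹
Pressure gradient: |∂P/∂n| = 1200 Pa / 146000 m = 8.22×10⁻³ Pa/m
Geostrophic balance (pressure-gradient force = Coriolis force):
V_g = (1/(fρ)) |∂P/∂n| = 8.22×10⁻³ / (6.16×10⁻⁵ × 1.24) = 108 m/s

110 m s⁻¹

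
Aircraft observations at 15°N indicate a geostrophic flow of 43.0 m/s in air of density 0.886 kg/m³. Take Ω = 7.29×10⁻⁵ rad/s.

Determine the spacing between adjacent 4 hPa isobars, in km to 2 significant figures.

280 km

Coriolis parameter at 15°N:
f = 2Ω sin φ = 2 × 7.29×10⁻⁵ × sin 15° = 3.77×10⁻⁵ s⁻¹
Geostrophic balance rearranged: |∂P/∂n| = f ρ V_g
|∂P/∂n| = 3.77×10⁻⁵ × 0.886 × 43.0 = 1.44×10⁻³ Pa/m
Isobar spacing: Δn = ΔP/|∂P/∂n| = 400 Pa / 1.44×10⁻³ Pa/m = 278230 m ≈ 280 km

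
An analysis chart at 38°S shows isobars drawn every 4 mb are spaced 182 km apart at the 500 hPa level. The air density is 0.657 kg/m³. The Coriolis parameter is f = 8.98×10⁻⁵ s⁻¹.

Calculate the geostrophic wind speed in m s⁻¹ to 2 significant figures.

Pressure gradient: |∂P/∂n| = 400 Pa / 182000 m = 2.20×10⁻³ Pa/m
Geostrophic balance (pressure-gradient force = Coriolis force):
V_g = (1/(fρ)) |∂P/∂n| = 2.20×10⁻³ / (8.98×10⁻⁵ × 0.657) = 37.3 m/s

37 m s⁻¹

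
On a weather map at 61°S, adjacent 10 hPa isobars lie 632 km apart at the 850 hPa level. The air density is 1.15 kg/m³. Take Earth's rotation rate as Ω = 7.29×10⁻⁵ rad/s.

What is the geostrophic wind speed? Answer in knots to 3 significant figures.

Coriolis parameter at 61°S:
f = 2Ω sin φ = 2 × 7.29×10⁻⁵ × sin 61° = 1.28×10⁻⁴ s⁻¹
Pressure gradient: |∂P/∂n| = 1000 Pa / 632000 m = 1.58×10⁻³ Pa/m
Geostrophic balance (pressure-gradient force = Coriolis force):
V_g = (1/(fρ)) |∂P/∂n| = 1.58×10⁻³ / (1.28×10⁻⁴ × 1.15) = 10.8 m/s
Converting: 10.8 m/s × 1.944 = 21.0 knots

21.0 knots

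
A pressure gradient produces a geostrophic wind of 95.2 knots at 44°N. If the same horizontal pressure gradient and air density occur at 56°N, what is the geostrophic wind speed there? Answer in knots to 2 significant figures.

With the same pressure gradient and density, V_g ∝ 1/f ∝ 1/sin φ.
V₂ = V₁ · sin φ₁ / sin φ₂ = 95.2 × sin 44° / sin 56°
V₂ = 95.2 × 0.6947/0.8290 = 80 knots

80 knots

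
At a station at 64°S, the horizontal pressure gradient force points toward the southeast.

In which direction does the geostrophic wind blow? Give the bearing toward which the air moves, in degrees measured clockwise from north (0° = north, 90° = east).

The pressure-gradient force points toward the southeast (bearing 135°).
Geostrophic balance: in the Southern Hemisphere the Coriolis force deflects motion to the left, so the geostrophic wind blows 90° to the left of the pressure-gradient force (low pressure on the right).
Rotating 135° by 90° counterclockwise gives 045° — the wind blows toward the northeast.

045°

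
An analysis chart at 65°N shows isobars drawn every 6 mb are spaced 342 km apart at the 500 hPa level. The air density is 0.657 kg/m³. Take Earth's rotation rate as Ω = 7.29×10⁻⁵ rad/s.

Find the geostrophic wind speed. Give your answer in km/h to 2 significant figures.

Coriolis parameter at 65°N:
f = 2Ω sin φ = 2 × 7.29×10⁻⁵ × sin 65° = 1.32×10⁻⁴ s⁻¹
Pressure gradient: |∂P/∂n| = 600 Pa / 342000 m = 1.75×10⁻³ Pa/m
Geostrophic balance (pressure-gradient force = Coriolis force):
V_g = (1/(fρ)) |∂P/∂n| = 1.75×10⁻³ / (1.32×10⁻⁴ × 0.657) = 20.2 m/s
Converting: 20.2 m/s × 3.6 = 73 km/h

73 km/h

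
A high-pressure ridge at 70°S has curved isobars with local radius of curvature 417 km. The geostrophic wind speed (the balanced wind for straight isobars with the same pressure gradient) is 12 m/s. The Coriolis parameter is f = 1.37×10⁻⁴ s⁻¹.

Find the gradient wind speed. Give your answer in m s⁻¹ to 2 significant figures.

Around a high, pressure-gradient force acts outward with centrifugal, so Coriolis balances both:
fV = (1/ρ)|∂P/∂n| + V²/R  →  V² − fR·V + fR·V_g = 0
With fR = 1.37×10⁻⁴ × 417×10³ m = 57.1 m/s:
V = [fR − √((fR)² − 4 fR V_g)]/2 = [57.1 − √(57.1² − 4×57.1×12)]/2 = 17.1 m/s
Supergeostrophic (V > V_g = 12 m/s), as expected around a high.

17 m s⁻¹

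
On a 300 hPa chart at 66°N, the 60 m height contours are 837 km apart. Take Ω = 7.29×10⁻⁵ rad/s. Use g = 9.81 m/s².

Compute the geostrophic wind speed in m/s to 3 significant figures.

5.28 m/s

Coriolis parameter at 66°N:
f = 2Ω sin φ = 2 × 7.29×10⁻⁵ × sin 66° = 1.33×10⁻⁴ s⁻¹
Height gradient: |∂Z/∂n| = 60 m / 837000 m = 7.17×10⁻⁵
On a pressure surface, geostrophic balance gives V_g = (g/f)|∂Z/∂n|:
V_g = 9.81 × 7.17×10⁻⁵ / 1.33×10⁻⁴ = 5.28 m/s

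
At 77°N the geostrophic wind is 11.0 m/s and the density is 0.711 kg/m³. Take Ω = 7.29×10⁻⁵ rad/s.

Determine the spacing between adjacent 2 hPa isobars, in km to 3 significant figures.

180 km

Coriolis parameter at 77°N:
f = 2Ω sin φ = 2 × 7.29×10⁻⁵ × sin 77° = 1.42×10⁻⁴ s⁻¹
Geostrophic balance rearranged: |∂P/∂n| = f ρ V_g
|∂P/∂n| = 1.42×10⁻⁴ × 0.711 × 11.0 = 1.11×10⁻³ Pa/m
Isobar spacing: Δn = ΔP/|∂P/∂n| = 200 Pa / 1.11×10⁻³ Pa/m = 180006 m ≈ 180 km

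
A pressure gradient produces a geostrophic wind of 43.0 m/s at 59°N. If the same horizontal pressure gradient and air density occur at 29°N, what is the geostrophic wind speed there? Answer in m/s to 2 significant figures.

76 m/s

With the same pressure gradient and density, V_g ∝ 1/f ∝ 1/sin φ.
V₂ = V₁ · sin φ₁ / sin φ₂ = 43.0 × sin 59° / sin 29°
V₂ = 43.0 × 0.8572/0.4848 = 76 m/s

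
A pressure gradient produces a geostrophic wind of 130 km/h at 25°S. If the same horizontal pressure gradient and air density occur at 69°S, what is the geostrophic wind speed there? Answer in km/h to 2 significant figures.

59 km/h

With the same pressure gradient and density, V_g ∝ 1/f ∝ 1/sin φ.
V₂ = V₁ · sin φ₁ / sin φ₂ = 130 × sin 25° / sin 69°
V₂ = 130 × 0.4226/0.9336 = 59 km/h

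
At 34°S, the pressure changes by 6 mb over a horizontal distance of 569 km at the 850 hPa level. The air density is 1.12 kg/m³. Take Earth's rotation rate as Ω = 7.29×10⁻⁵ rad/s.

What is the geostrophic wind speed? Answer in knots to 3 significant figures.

Coriolis parameter at 34°S:
f = 2Ω sin φ = 2 × 7.29×10⁻⁵ × sin 34° = 8.15×10⁻⁵ s⁻¹
Pressure gradient: |∂P/∂n| = 600 Pa / 569000 m = 1.05×10⁻³ Pa/m
Geostrophic balance (pressure-gradient force = Coriolis force):
V_g = (1/(fρ)) |∂P/∂n| = 1.05×10⁻³ / (8.15×10⁻⁵ × 1.12) = 11.5 m/s
Converting: 11.5 m/s × 1.944 = 22.4 knots

22.4 knots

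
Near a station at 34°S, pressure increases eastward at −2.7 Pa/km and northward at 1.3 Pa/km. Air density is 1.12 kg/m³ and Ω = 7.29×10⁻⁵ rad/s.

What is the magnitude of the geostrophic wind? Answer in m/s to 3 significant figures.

32.8 m/s

Coriolis parameter at 34°S:
f = 2Ω sin φ = 2 × 7.29×10⁻⁵ × sin 34° = 8.15×10⁻⁵ s⁻¹
In the Southern Hemisphere f is negative: f = −8.15×10⁻⁵ s⁻¹.
Component geostrophic relations (x east, y north):
u_g = −(1/(fρ)) ∂P/∂y,  v_g = (1/(fρ)) ∂P/∂x
u_g = −(1.3×10⁻³)/(−8.15×10⁻⁵ × 1.12) = 14.2 m/s;  v_g = (−2.7×10⁻³)/(−8.15×10⁻⁵ × 1.12) = 29.6 m/s
|V_g| = √(u_g² + v_g²) = 32.8 m/s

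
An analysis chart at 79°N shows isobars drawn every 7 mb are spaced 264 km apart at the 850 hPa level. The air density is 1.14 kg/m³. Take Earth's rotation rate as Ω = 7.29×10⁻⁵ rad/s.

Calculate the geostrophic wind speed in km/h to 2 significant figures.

59 km/h

Coriolis parameter at 79°N:
f = 2Ω sin φ = 2 × 7.29×10⁻⁵ × sin 79° = 1.43×10⁻⁴ s⁻¹
Pressure gradient: |∂P/∂n| = 700 Pa / 264000 m = 2.65×10⁻³ Pa/m
Geostrophic balance (pressure-gradient force = Coriolis force):
V_g = (1/(fρ)) |∂P/∂n| = 2.65×10⁻³ / (1.43×10⁻⁴ × 1.14) = 16.3 m/s
Converting: 16.3 m/s × 3.6 = 59 km/h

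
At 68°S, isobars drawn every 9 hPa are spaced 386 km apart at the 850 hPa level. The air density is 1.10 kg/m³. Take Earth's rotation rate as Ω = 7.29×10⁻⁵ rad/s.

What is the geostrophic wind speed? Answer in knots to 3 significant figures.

Coriolis parameter at 68°S:
f = 2Ω sin φ = 2 × 7.29×10⁻⁵ × sin 68° = 1.35×10⁻⁴ s⁻¹
Pressure gradient: |∂P/∂n| = 900 Pa / 386000 m = 2.33×10⁻³ Pa/m
Geostrophic balance (pressure-gradient force = Coriolis force):
V_g = (1/(fρ)) |∂P/∂n| = 2.33×10⁻³ / (1.35×10⁻⁴ × 1.10) = 15.7 m/s
Converting: 15.7 m/s × 1.944 = 30.5 knots

30.5 knots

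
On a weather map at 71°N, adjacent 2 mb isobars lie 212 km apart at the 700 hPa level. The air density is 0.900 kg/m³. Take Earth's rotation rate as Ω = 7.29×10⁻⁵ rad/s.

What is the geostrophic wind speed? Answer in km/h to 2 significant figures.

Coriolis parameter at 71°N:
f = 2Ω sin φ = 2 × 7.29×10⁻⁵ × sin 71° = 1.38×10⁻⁴ s⁻¹
Pressure gradient: |∂P/∂n| = 200 Pa / 212000 m = 9.43×10⁻⁴ Pa/m
Geostrophic balance (pressure-gradient force = Coriolis force):
V_g = (1/(fρ)) |∂P/∂n| = 9.43×10⁻⁴ / (1.38×10⁻⁴ × 0.900) = 7.60 m/s
Converting: 7.60 m/s × 3.6 = 27 km/h

27 km/h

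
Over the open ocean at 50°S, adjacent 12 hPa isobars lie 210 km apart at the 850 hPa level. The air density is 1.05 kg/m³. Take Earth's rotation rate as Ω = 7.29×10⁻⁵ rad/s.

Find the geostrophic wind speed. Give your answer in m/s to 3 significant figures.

Coriolis parameter at 50°S:
f = 2Ω sin φ = 2 × 7.29×10⁻⁵ × sin 50° = 1.12×10⁻⁴ s⁻¹
Pressure gradient: |∂P/∂n| = 1200 Pa / 210000 m = 5.71×10⁻³ Pa/m
Geostrophic balance (pressure-gradient force = Coriolis force):
V_g = (1/(fρ)) |∂P/∂n| = 5.71×10⁻³ / (1.12×10⁻⁴ × 1.05) = 48.7 m/s

48.7 m/s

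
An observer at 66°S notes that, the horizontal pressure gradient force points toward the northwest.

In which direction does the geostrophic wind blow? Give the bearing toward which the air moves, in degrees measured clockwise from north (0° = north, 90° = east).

The pressure-gradient force points toward the northwest (bearing 315°).
Geostrophic balance: in the Southern Hemisphere the Coriolis force deflects motion to the left, so the geostrophic wind blows 90° to the left of the pressure-gradient force (low pressure on the right).
Rotating 315° by 90° counterclockwise gives 225° — the wind blows toward the southwest.

225°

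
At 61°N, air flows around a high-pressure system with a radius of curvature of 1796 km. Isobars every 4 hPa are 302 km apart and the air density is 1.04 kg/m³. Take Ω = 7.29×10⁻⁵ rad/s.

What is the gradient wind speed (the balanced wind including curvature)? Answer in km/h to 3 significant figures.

Coriolis parameter at 61°N:
f = 2Ω sin φ = 2 × 7.29×10⁻⁵ × sin 61° = 1.28×10⁻⁴ s⁻¹
Pressure gradient: |∂P/∂n| = 400 Pa / 302000 m = 1.32×10⁻³ Pa/m
Geostrophic speed: V_g = |∂P/∂n|/(fρ) = 1.32×10⁻³/(1.28×10⁻⁴ × 1.04) = 9.99 m/s
Around a high, pressure-gradient force acts outward with centrifugal, so Coriolis balances both:
fV = (1/ρ)|∂P/∂n| + V²/R  →  V² − fR·V + fR·V_g = 0
With fR = 1.28×10⁻⁴ × 1796×10³ m = 229 m/s:
V = [fR − √((fR)² − 4 fR V_g)]/2 = [229 − √(229² − 4×229×9.99)]/2 = 10.5 m/s
Supergeostrophic (V > V_g = 9.99 m/s), as expected around a high.
Converting: 10.5 m/s × 3.6 = 37.7 km/h

37.7 km/h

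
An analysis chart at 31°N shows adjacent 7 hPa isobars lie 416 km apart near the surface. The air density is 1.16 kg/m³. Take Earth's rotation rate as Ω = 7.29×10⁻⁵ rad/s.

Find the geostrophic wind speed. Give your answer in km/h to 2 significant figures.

Coriolis parameter at 31°N:
f = 2Ω sin φ = 2 × 7.29×10⁻⁵ × sin 31° = 7.51×10⁻⁵ s⁻¹
Pressure gradient: |∂P/∂n| = 700 Pa / 416000 m = 1.68×10⁻³ Pa/m
Geostrophic balance (pressure-gradient force = Coriolis force):
V_g = (1/(fρ)) |∂P/∂n| = 1.68×10⁻³ / (7.51×10⁻⁵ × 1.16) = 19.3 m/s
Converting: 19.3 m/s × 3.6 = 70 km/h

70 km/h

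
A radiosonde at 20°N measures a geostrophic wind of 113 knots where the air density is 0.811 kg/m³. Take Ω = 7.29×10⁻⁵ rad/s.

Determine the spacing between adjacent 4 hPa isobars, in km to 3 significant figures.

Coriolis parameter at 20°N:
f = 2Ω sin φ = 2 × 7.29×10⁻⁵ × sin 20° = 4.99×10⁻⁵ s⁻¹
Wind speed in SI: 113 knots = 58.1 m/s
Geostrophic balance rearranged: |∂P/∂n| = f ρ V_g
|∂P/∂n| = 4.99×10⁻⁵ × 0.811 × 58.1 = 2.35×10⁻³ Pa/m
Isobar spacing: Δn = ΔP/|∂P/∂n| = 400 Pa / 2.35×10⁻³ Pa/m = 170143 m ≈ 170 km

170 km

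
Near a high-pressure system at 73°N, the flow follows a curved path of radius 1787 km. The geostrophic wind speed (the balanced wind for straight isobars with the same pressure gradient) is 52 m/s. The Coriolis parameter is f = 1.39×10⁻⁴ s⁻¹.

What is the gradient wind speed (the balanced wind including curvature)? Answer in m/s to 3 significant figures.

Around a high, pressure-gradient force acts outward with centrifugal, so Coriolis balances both:
fV = (1/ρ)|∂P/∂n| + V²/R  →  V² − fR·V + fR·V_g = 0
With fR = 1.39×10⁻⁴ × 1787×10³ m = 248 m/s:
V = [fR − √((fR)² − 4 fR V_g)]/2 = [248 − √(248² − 4×248×52)]/2 = 74.1 m/s
Supergeostrophic (V > V_g = 52 m/s), as expected around a high.

74.1 m/s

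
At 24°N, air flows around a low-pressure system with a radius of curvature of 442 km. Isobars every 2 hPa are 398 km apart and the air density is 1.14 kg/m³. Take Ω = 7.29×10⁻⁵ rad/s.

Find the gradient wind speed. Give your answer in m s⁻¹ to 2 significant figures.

Coriolis parameter at 24°N:
f = 2Ω sin φ = 2 × 7.29×10⁻⁵ × sin 24° = 5.93×10⁻⁵ s⁻¹
Pressure gradient: |∂P/∂n| = 200 Pa / 398000 m = 5.03×10⁻⁴ Pa/m
Geostrophic speed: V_g = |∂P/∂n|/(fρ) = 5.03×10⁻⁴/(5.93×10⁻⁵ × 1.14) = 7.43 m/s
Around a low, centrifugal force acts outward with Coriolis, so pressure-gradient force balances both:
(1/ρ)|∂P/∂n| = fV + V²/R  →  V² + fR·V − fR·V_g = 0
With fR = 5.93×10⁻⁵ × 442×10³ m = 26.2 m/s:
V = [−fR + √((fR)² + 4 fR V_g)]/2 = [−26.2 + √(26.2² + 4×26.2×7.43)]/2 = 6.04 m/s
Subgeostrophic (V < V_g = 7.43 m/s), as expected around a low.

6.0 m s⁻¹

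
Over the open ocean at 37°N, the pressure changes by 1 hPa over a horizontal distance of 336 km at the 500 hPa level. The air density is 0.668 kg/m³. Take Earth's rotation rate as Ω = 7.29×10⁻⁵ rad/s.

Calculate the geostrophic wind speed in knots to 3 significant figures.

9.87 knots

Coriolis parameter at 37°N:
f = 2Ω sin φ = 2 × 7.29×10⁻⁵ × sin 37° = 8.77×10⁻⁵ s⁻¹
Pressure gradient: |∂P/∂n| = 100 Pa / 336000 m = 2.98×10⁻⁴ Pa/m
Geostrophic balance (pressure-gradient force = Coriolis force):
V_g = (1/(fρ)) |∂P/∂n| = 2.98×10⁻⁴ / (8.77×10⁻⁵ × 0.668) = 5.08 m/s
Converting: 5.08 m/s × 1.944 = 9.87 knots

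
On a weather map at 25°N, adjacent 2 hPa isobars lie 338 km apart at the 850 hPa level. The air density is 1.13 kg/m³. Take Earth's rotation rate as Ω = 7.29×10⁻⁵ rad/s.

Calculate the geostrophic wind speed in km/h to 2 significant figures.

Coriolis parameter at 25°N:
f = 2Ω sin φ = 2 × 7.29×10⁻⁵ × sin 25° = 6.16×10⁻⁵ s⁻¹
Pressure gradient: |∂P/∂n| = 200 Pa / 338000 m = 5.92×10⁻⁴ Pa/m
Geostrophic balance (pressure-gradient force = Coriolis force):
V_g = (1/(fρ)) |∂P/∂n| = 5.92×10⁻⁴ / (6.16×10⁻⁵ × 1.13) = 8.50 m/s
Converting: 8.50 m/s × 3.6 = 31 km/h

31 km/h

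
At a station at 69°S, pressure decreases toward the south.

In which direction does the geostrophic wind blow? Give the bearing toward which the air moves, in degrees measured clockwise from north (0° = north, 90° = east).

090°

The pressure-gradient force points toward the south (bearing 180°).
Geostrophic balance: in the Southern Hemisphere the Coriolis force deflects motion to the left, so the geostrophic wind blows 90° to the left of the pressure-gradient force (low pressure on the right).
Rotating 180° by 90° counterclockwise gives 090° — the wind blows toward the east.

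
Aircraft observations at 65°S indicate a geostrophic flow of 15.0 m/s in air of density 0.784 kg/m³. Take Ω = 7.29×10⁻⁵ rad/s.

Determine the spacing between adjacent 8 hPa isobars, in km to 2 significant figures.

Coriolis parameter at 65°S:
f = 2Ω sin φ = 2 × 7.29×10⁻⁵ × sin 65° = 1.32×10⁻⁴ s⁻¹
Geostrophic balance rearranged: |∂P/∂n| = f ρ V_g
|∂P/∂n| = 1.32×10⁻⁴ × 0.784 × 15.0 = 1.55×10⁻³ Pa/m
Isobar spacing: Δn = ΔP/|∂P/∂n| = 800 Pa / 1.55×10⁻³ Pa/m = 514813 m ≈ 510 km

510 km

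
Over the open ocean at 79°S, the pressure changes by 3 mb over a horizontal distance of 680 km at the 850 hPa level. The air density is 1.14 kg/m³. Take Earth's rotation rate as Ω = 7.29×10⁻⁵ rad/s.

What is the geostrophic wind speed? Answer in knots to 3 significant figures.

Coriolis parameter at 79°S:
f = 2Ω sin φ = 2 × 7.29×10⁻⁵ × sin 79° = 1.43×10⁻⁴ s⁻¹
Pressure gradient: |∂P/∂n| = 300 Pa / 680000 m = 4.41×10⁻⁴ Pa/m
Geostrophic balance (pressure-gradient force = Coriolis force):
V_g = (1/(fρ)) |∂P/∂n| = 4.41×10⁻⁴ / (1.43×10⁻⁴ × 1.14) = 2.70 m/s
Converting: 2.70 m/s × 1.944 = 5.26 knots

5.26 knots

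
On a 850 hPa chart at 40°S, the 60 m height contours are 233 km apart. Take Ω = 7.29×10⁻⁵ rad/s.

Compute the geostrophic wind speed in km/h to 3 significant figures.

Coriolis parameter at 40°S:
f = 2Ω sin φ = 2 × 7.29×10⁻⁵ × sin 40° = 9.37×10⁻⁵ s⁻¹
Height gradient: |∂Z/∂n| = 60 m / 233000 m = 2.58×10⁻⁴
On a pressure surface, geostrophic balance gives V_g = (g/f)|∂Z/∂n|:
V_g = 9.81 × 2.58×10⁻⁴ / 9.37×10⁻⁵ = 27.0 m/s
Converting: 27.0 m/s × 3.6 = 97.0 km/h

97.0 km/h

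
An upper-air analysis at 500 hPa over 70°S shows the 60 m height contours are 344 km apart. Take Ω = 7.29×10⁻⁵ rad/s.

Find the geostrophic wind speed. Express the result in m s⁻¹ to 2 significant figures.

Coriolis parameter at 70°S:
f = 2Ω sin φ = 2 × 7.29×10⁻⁵ × sin 70° = 1.37×10⁻⁴ s⁻¹
Height gradient: |∂Z/∂n| = 60 m / 344000 m = 1.74×10⁻⁴
On a pressure surface, geostrophic balance gives V_g = (g/f)|∂Z/∂n|:
V_g = 9.81 × 1.74×10⁻⁴ / 1.37×10⁻⁴ = 12.5 m/s

12 m s⁻¹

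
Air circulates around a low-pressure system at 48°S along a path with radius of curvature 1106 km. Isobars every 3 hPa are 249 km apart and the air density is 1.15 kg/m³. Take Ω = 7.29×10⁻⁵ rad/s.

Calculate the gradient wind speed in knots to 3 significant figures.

Coriolis parameter at 48°S:
f = 2Ω sin φ = 2 × 7.29×10⁻⁵ × sin 48° = 1.08×10⁻⁴ s⁻¹
Pressure gradient: |∂P/∂n| = 300 Pa / 249000 m = 1.20×10⁻³ Pa/m
Geostrophic speed: V_g = |∂P/∂n|/(fρ) = 1.20×10⁻³/(1.08×10⁻⁴ × 1.15) = 9.67 m/s
Around a low, centrifugal force acts outward with Coriolis, so pressure-gradient force balances both:
(1/ρ)|∂P/∂n| = fV + V²/R  →  V² + fR·V − fR·V_g = 0
With fR = 1.08×10⁻⁴ × 1106×10³ m = 120 m/s:
V = [−fR + √((fR)² + 4 fR V_g)]/2 = [−120 + √(120² + 4×120×9.67)]/2 = 8.99 m/s
Subgeostrophic (V < V_g = 9.67 m/s), as expected around a low.
Converting: 8.99 m/s × 1.944 = 17.5 knots

17.5 knots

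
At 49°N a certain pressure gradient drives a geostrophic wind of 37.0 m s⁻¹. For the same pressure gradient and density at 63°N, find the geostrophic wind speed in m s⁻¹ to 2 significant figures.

31 m s⁻¹

With the same pressure gradient and density, V_g ∝ 1/f ∝ 1/sin φ.
V₂ = V₁ · sin φ₁ / sin φ₂ = 37.0 × sin 49° / sin 63°
V₂ = 37.0 × 0.7547/0.8910 = 31 m s⁻¹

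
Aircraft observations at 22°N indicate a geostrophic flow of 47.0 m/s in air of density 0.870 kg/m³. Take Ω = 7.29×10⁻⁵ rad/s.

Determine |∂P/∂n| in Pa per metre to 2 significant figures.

Coriolis parameter at 22°N:
f = 2Ω sin φ = 2 × 7.29×10⁻⁵ × sin 22° = 5.46×10⁻⁵ s⁻¹
Geostrophic balance rearranged: |∂P/∂n| = f ρ V_g
|∂P/∂n| = 5.46×10⁻⁵ × 0.870 × 47.0 = 2.23×10⁻³ Pa/m

2.2×10⁻³ Pa/m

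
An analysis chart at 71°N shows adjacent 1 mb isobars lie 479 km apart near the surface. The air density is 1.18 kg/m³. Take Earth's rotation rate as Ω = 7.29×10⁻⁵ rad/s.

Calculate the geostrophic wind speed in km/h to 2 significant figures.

4.6 km/h

Coriolis parameter at 71°N:
f = 2Ω sin φ = 2 × 7.29×10⁻⁵ × sin 71° = 1.38×10⁻⁴ s⁻¹
Pressure gradient: |∂P/∂n| = 100 Pa / 479000 m = 2.09×10⁻⁴ Pa/m
Geostrophic balance (pressure-gradient force = Coriolis force):
V_g = (1/(fρ)) |∂P/∂n| = 2.09×10⁻⁴ / (1.38×10⁻⁴ × 1.18) = 1.28 m/s
Converting: 1.28 m/s × 3.6 = 4.6 km/h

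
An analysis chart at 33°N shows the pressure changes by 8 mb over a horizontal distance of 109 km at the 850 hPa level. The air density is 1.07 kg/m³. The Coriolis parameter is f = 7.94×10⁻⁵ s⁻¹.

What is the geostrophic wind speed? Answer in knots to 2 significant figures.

170 knots

Pressure gradient: |∂P/∂n| = 800 Pa / 109000 m = 7.34×10⁻³ Pa/m
Geostrophic balance (pressure-gradient force = Coriolis force):
V_g = (1/(fρ)) |∂P/∂n| = 7.34×10⁻³ / (7.94×10⁻⁵ × 1.07) = 86.4 m/s
Converting: 86.4 m/s × 1.944 = 170 knots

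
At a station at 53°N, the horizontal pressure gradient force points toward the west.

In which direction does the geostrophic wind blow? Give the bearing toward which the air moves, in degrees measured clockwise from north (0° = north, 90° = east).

000°

The pressure-gradient force points toward the west (bearing 270°).
Geostrophic balance: in the Northern Hemisphere the Coriolis force deflects motion to the right, so the geostrophic wind blows 90° to the right of the pressure-gradient force (low pressure on the left).
Rotating 270° by 90° clockwise gives 000° — the wind blows toward the north.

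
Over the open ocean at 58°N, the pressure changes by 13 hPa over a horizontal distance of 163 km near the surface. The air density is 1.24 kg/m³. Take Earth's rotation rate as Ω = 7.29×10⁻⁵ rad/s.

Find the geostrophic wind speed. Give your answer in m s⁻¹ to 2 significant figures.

52 m s⁻¹

Coriolis parameter at 58°N:
f = 2Ω sin φ = 2 × 7.29×10⁻⁵ × sin 58° = 1.24×10⁻⁴ s⁻¹
Pressure gradient: |∂P/∂n| = 1300 Pa / 163000 m = 7.98×10⁻³ Pa/m
Geostrophic balance (pressure-gradient force = Coriolis force):
V_g = (1/(fρ)) |∂P/∂n| = 7.98×10⁻³ / (1.24×10⁻⁴ × 1.24) = 52.0 m/s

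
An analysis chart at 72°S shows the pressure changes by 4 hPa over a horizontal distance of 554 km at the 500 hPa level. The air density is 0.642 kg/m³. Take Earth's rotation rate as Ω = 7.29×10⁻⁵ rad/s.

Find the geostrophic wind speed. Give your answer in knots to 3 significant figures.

15.8 knots

Coriolis parameter at 72°S:
f = 2Ω sin φ = 2 × 7.29×10⁻⁵ × sin 72° = 1.39×10⁻⁴ s⁻¹
Pressure gradient: |∂P/∂n| = 400 Pa / 554000 m = 7.22×10⁻⁴ Pa/m
Geostrophic balance (pressure-gradient force = Coriolis force):
V_g = (1/(fρ)) |∂P/∂n| = 7.22×10⁻⁴ / (1.39×10⁻⁴ × 0.642) = 8.11 m/s
Converting: 8.11 m/s × 1.944 = 15.8 knots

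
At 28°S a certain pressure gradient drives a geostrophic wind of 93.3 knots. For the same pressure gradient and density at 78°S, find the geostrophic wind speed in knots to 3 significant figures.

With the same pressure gradient and density, V_g ∝ 1/f ∝ 1/sin φ.
V₂ = V₁ · sin φ₁ / sin φ₂ = 93.3 × sin 28° / sin 78°
V₂ = 93.3 × 0.4695/0.9781 = 44.8 knots

44.8 knots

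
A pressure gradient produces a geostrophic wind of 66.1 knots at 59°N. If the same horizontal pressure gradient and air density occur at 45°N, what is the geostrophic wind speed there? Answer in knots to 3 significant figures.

80.1 knots

With the same pressure gradient and density, V_g ∝ 1/f ∝ 1/sin φ.
V₂ = V₁ · sin φ₁ / sin φ₂ = 66.1 × sin 59° / sin 45°
V₂ = 66.1 × 0.8572/0.7071 = 80.1 knots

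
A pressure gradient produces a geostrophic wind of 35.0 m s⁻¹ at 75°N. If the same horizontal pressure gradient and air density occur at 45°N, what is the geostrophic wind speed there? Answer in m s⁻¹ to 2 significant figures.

With the same pressure gradient and density, V_g ∝ 1/f ∝ 1/sin φ.
V₂ = V₁ · sin φ₁ / sin φ₂ = 35.0 × sin 75° / sin 45°
V₂ = 35.0 × 0.9659/0.7071 = 48 m s⁻¹

48 m s⁻¹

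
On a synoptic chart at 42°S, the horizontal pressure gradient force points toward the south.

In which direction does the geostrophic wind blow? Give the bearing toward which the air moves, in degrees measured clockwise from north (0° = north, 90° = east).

The pressure-gradient force points toward the south (bearing 180°).
Geostrophic balance: in the Southern Hemisphere the Coriolis force deflects motion to the left, so the geostrophic wind blows 90° to the left of the pressure-gradient force (low pressure on the right).
Rotating 180° by 90° counterclockwise gives 090° — the wind blows toward the east.

090°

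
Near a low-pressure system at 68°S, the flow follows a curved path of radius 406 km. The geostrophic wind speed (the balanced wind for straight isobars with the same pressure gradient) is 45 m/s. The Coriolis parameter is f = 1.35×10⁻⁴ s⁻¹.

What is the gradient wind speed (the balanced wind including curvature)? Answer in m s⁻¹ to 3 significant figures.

Around a low, centrifugal force acts outward with Coriolis, so pressure-gradient force balances both:
(1/ρ)|∂P/∂n| = fV + V²/R  →  V² + fR·V − fR·V_g = 0
With fR = 1.35×10⁻⁴ × 406×10³ m = 54.8 m/s:
V = [−fR + √((fR)² + 4 fR V_g)]/2 = [−54.8 + √(54.8² + 4×54.8×45)]/2 = 29.3 m/s
Subgeostrophic (V < V_g = 45 m/s), as expected around a low.

29.3 m s⁻¹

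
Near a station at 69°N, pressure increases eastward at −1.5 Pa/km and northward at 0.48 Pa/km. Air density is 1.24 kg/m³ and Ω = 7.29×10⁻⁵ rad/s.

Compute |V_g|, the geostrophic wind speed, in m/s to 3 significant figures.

Coriolis parameter at 69°N:
f = 2Ω sin φ = 2 × 7.29×10⁻⁵ × sin 69° = 1.36×10⁻⁴ s⁻¹
Component geostrophic relations (x east, y north):
u_g = −(1/(fρ)) ∂P/∂y,  v_g = (1/(fρ)) ∂P/∂x
u_g = −(0.48×10⁻³)/(1.36×10⁻⁴ × 1.24) = −2.84 m/s;  v_g = (−1.5×10⁻³)/(1.36×10⁻⁴ × 1.24) = −8.89 m/s
|V_g| = √(u_g² + v_g²) = 9.33 m/s

9.33 m/s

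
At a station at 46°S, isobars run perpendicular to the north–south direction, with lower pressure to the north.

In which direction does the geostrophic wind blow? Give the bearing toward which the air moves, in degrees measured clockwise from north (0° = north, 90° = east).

The pressure-gradient force points toward the north (bearing 000°).
Geostrophic balance: in the Southern Hemisphere the Coriolis force deflects motion to the left, so the geostrophic wind blows 90° to the left of the pressure-gradient force (low pressure on the right).
Rotating 000° by 90° counterclockwise gives 270° — the wind blows toward the west.

270°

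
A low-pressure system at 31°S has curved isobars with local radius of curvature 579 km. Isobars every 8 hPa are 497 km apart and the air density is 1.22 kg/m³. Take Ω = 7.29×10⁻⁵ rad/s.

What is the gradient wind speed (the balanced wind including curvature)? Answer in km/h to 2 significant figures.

Coriolis parameter at 31°S:
f = 2Ω sin φ = 2 × 7.29×10⁻⁵ × sin 31° = 7.51×10⁻⁵ s⁻¹
Pressure gradient: |∂P/∂n| = 800 Pa / 497000 m = 1.61×10⁻³ Pa/m
Geostrophic speed: V_g = |∂P/∂n|/(fρ) = 1.61×10⁻³/(7.51×10⁻⁵ × 1.22) = 17.6 m/s
Around a low, centrifugal force acts outward with Coriolis, so pressure-gradient force balances both:
(1/ρ)|∂P/∂n| = fV + V²/R  →  V² + fR·V − fR·V_g = 0
With fR = 7.51×10⁻⁵ × 579×10³ m = 43.5 m/s:
V = [−fR + √((fR)² + 4 fR V_g)]/2 = [−43.5 + √(43.5² + 4×43.5×17.6)]/2 = 13.4 m/s
Subgeostrophic (V < V_g = 17.6 m/s), as expected around a low.
Converting: 13.4 m/s × 3.6 = 48 km/h

48 km/h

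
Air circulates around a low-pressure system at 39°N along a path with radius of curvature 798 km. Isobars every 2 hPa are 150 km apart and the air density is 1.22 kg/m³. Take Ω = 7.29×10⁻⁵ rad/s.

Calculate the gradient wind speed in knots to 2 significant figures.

Coriolis parameter at 39°N:
f = 2Ω sin φ = 2 × 7.29×10⁻⁵ × sin 39° = 9.18×10⁻⁵ s⁻¹
Pressure gradient: |∂P/∂n| = 200 Pa / 150000 m = 1.33×10⁻³ Pa/m
Geostrophic speed: V_g = |∂P/∂n|/(fρ) = 1.33×10⁻³/(9.18×10⁻⁵ × 1.22) = 11.9 m/s
Around a low, centrifugal force acts outward with Coriolis, so pressure-gradient force balances both:
(1/ρ)|∂P/∂n| = fV + V²/R  →  V² + fR·V − fR·V_g = 0
With fR = 9.18×10⁻⁵ × 798×10³ m = 73.2 m/s:
V = [−fR + √((fR)² + 4 fR V_g)]/2 = [−73.2 + √(73.2² + 4×73.2×11.9)]/2 = 10.4 m/s
Subgeostrophic (V < V_g = 11.9 m/s), as expected around a low.
Converting: 10.4 m/s × 1.944 = 20 knots

20 knots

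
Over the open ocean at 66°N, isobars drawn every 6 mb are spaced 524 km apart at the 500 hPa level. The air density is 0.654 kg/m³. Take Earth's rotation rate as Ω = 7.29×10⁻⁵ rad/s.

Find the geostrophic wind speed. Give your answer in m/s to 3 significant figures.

13.1 m/s

Coriolis parameter at 66°N:
f = 2Ω sin φ = 2 × 7.29×10⁻⁵ × sin 66° = 1.33×10⁻⁴ s⁻¹
Pressure gradient: |∂P/∂n| = 600 Pa / 524000 m = 1.15×10⁻³ Pa/m
Geostrophic balance (pressure-gradient force = Coriolis force):
V_g = (1/(fρ)) |∂P/∂n| = 1.15×10⁻³ / (1.33×10⁻⁴ × 0.654) = 13.1 m/s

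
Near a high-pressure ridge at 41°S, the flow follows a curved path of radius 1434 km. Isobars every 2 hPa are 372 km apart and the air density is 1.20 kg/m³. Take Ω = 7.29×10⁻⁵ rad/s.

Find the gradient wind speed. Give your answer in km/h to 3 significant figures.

Coriolis parameter at 41°S:
f = 2Ω sin φ = 2 × 7.29×10⁻⁵ × sin 41° = 9.57×10⁻⁵ s⁻¹
Pressure gradient: |∂P/∂n| = 200 Pa / 372000 m = 5.38×10⁻⁴ Pa/m
Geostrophic speed: V_g = |∂P/∂n|/(fρ) = 5.38×10⁻⁴/(9.57×10⁻⁵ × 1.20) = 4.68 m/s
Around a high, pressure-gradient force acts outward with centrifugal, so Coriolis balances both:
fV = (1/ρ)|∂P/∂n| + V²/R  →  V² − fR·V + fR·V_g = 0
With fR = 9.57×10⁻⁵ × 1434×10³ m = 137 m/s:
V = [fR − √((fR)² − 4 fR V_g)]/2 = [137 − √(137² − 4×137×4.68)]/2 = 4.86 m/s
Supergeostrophic (V > V_g = 4.68 m/s), as expected around a high.
Converting: 4.86 m/s × 3.6 = 17.5 km/h

17.5 km/h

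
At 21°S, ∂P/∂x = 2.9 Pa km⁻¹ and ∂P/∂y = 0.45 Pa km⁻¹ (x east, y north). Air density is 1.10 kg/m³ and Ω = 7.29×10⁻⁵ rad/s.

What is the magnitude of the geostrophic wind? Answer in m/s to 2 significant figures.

Coriolis parameter at 21°S:
f = 2Ω sin φ = 2 × 7.29×10⁻⁵ × sin 21° = 5.23×10⁻⁵ s⁻¹
In the Southern Hemisphere f is negative: f = −5.23×10⁻⁵ s⁻¹.
Component geostrophic relations (x east, y north):
u_g = −(1/(fρ)) ∂P/∂y,  v_g = (1/(fρ)) ∂P/∂x
u_g = −(0.45×10⁻³)/(−5.23×10⁻⁵ × 1.10) = 7.83 m/s;  v_g = (2.9×10⁻³)/(−5.23×10⁻⁵ × 1.10) = −50.5 m/s
|V_g| = √(u_g² + v_g²) = 51.1 m/s

51 m/s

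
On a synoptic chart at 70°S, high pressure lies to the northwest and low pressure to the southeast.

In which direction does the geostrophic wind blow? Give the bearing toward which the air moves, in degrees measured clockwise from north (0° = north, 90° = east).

045°

The pressure-gradient force points toward the southeast (bearing 135°).
Geostrophic balance: in the Southern Hemisphere the Coriolis force deflects motion to the left, so the geostrophic wind blows 90° to the left of the pressure-gradient force (low pressure on the right).
Rotating 135° by 90° counterclockwise gives 045° — the wind blows toward the northeast.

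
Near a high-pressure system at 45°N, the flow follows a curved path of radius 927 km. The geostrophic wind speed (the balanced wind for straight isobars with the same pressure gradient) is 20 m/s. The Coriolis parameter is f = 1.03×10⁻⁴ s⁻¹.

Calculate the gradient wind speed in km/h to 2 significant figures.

Around a high, pressure-gradient force acts outward with centrifugal, so Coriolis balances both:
fV = (1/ρ)|∂P/∂n| + V²/R  →  V² − fR·V + fR·V_g = 0
With fR = 1.03×10⁻⁴ × 927×10³ m = 95.5 m/s:
V = [fR − √((fR)² − 4 fR V_g)]/2 = [95.5 − √(95.5² − 4×95.5×20)]/2 = 28.5 m/s
Supergeostrophic (V > V_g = 20 m/s), as expected around a high.
Converting: 28.5 m/s × 3.6 = 100 km/h

100 km/h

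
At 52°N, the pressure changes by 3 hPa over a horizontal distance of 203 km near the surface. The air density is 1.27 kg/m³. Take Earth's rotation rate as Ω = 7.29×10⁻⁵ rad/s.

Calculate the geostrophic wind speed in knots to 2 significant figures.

20 knots

Coriolis parameter at 52°N:
f = 2Ω sin φ = 2 × 7.29×10⁻⁵ × sin 52° = 1.15×10⁻⁴ s⁻¹
Pressure gradient: |∂P/∂n| = 300 Pa / 203000 m = 1.48×10⁻³ Pa/m
Geostrophic balance (pressure-gradient force = Coriolis force):
V_g = (1/(fρ)) |∂P/∂n| = 1.48×10⁻³ / (1.15×10⁻⁴ × 1.27) = 10.1 m/s
Converting: 10.1 m/s × 1.944 = 20 knots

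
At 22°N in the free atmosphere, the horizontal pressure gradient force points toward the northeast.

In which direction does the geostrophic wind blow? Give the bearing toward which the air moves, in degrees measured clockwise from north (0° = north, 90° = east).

135°

The pressure-gradient force points toward the northeast (bearing 045°).
Geostrophic balance: in the Northern Hemisphere the Coriolis force deflects motion to the right, so the geostrophic wind blows 90° to the right of the pressure-gradient force (low pressure on the left).
Rotating 045° by 90° clockwise gives 135° — the wind blows toward the southeast.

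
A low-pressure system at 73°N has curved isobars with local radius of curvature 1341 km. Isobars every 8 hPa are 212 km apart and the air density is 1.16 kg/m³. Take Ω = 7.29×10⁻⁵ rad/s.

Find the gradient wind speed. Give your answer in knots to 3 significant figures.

Coriolis parameter at 73°N:
f = 2Ω sin φ = 2 × 7.29×10⁻⁵ × sin 73° = 1.39×10⁻⁴ s⁻¹
Pressure gradient: |∂P/∂n| = 800 Pa / 212000 m = 3.77×10⁻³ Pa/m
Geostrophic speed: V_g = |∂P/∂n|/(fρ) = 3.77×10⁻³/(1.39×10⁻⁴ × 1.16) = 23.3 m/s
Around a low, centrifugal force acts outward with Coriolis, so pressure-gradient force balances both:
(1/ρ)|∂P/∂n| = fV + V²/R  →  V² + fR·V − fR·V_g = 0
With fR = 1.39×10⁻⁴ × 1341×10³ m = 187 m/s:
V = [−fR + √((fR)² + 4 fR V_g)]/2 = [−187 + √(187² + 4×187×23.3)]/2 = 21 m/s
Subgeostrophic (V < V_g = 23.3 m/s), as expected around a low.
Converting: 21 m/s × 1.944 = 40.8 knots

40.8 knots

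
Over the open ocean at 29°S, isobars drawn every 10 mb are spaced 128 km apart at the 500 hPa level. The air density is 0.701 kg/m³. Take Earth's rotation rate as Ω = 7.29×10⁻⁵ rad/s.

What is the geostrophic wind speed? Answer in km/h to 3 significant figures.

Coriolis parameter at 29°S:
f = 2Ω sin φ = 2 × 7.29×10⁻⁵ × sin 29° = 7.07×10⁻⁵ s⁻¹
Pressure gradient: |∂P/∂n| = 1000 Pa / 128000 m = 7.81×10⁻³ Pa/m
Geostrophic balance (pressure-gradient force = Coriolis force):
V_g = (1/(fρ)) |∂P/∂n| = 7.81×10⁻³ / (7.07×10⁻⁵ × 0.701) = 158 m/s
Converting: 158 m/s × 3.6 = 568 km/h

568 km/h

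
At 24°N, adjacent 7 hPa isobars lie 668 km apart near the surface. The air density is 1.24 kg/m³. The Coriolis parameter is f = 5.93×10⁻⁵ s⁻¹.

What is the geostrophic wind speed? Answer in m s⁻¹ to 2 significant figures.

Pressure gradient: |∂P/∂n| = 700 Pa / 668000 m = 1.05×10⁻³ Pa/m
Geostrophic balance (pressure-gradient force = Coriolis force):
V_g = (1/(fρ)) |∂P/∂n| = 1.05×10⁻³ / (5.93×10⁻⁵ × 1.24) = 14.3 m/s

14 m s⁻¹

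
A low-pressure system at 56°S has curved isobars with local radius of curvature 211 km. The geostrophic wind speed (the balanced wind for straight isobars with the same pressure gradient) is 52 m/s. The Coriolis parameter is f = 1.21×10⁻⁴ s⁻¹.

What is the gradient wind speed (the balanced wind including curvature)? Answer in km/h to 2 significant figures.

Around a low, centrifugal force acts outward with Coriolis, so pressure-gradient force balances both:
(1/ρ)|∂P/∂n| = fV + V²/R  →  V² + fR·V − fR·V_g = 0
With fR = 1.21×10⁻⁴ × 211×10³ m = 25.5 m/s:
V = [−fR + √((fR)² + 4 fR V_g)]/2 = [−25.5 + √(25.5² + 4×25.5×52)]/2 = 25.8 m/s
Subgeostrophic (V < V_g = 52 m/s), as expected around a low.
Converting: 25.8 m/s × 3.6 = 93 km/h

93 km/h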